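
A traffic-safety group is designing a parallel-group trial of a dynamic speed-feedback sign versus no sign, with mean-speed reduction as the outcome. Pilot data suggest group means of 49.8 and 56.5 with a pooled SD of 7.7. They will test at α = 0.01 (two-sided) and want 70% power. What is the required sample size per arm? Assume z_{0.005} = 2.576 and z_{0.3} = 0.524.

Cohen's d = |M₁ − M₂| / SD_pooled = |49.8 − 56.5| / 7.7 = 6.7 / 7.7 = 0.870.
For two independent groups with equal n: n = 2·((z_{α/2} + z_β) / d)².
z_{α/2} + z_β = 2.576 + 0.524 = 3.100.
n = 2 × (3.100 / 0.870)² = 2 × 3.563² = 2 × 12.70 = 25.4.
Round up to the next whole participant.

n = 26 per group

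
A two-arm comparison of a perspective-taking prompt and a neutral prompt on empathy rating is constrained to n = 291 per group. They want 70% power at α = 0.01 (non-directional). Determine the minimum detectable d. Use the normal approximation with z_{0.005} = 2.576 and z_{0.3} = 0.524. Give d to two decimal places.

d_min ≈ 0.26

For two independent groups of n = 291 each: d_min = (z_{α/2} + z_β)·√(2/n).
z-sum = 2.576 + 0.524 = 3.100.
d_min = 3.100 × √(2/291) = 3.100 × 0.0829 = 0.257.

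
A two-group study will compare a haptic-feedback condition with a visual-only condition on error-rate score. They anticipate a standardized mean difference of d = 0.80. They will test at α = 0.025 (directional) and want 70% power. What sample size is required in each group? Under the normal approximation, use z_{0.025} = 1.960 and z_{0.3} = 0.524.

For two independent groups with equal n: n = 2·((z_{α} + z_β) / d)².
z_{α} + z_β = 1.960 + 0.524 = 2.484.
n = 2 × (2.484 / 0.80)² = 2 × 3.105² = 2 × 9.64 = 19.3.
Round up to the next whole participant.

n = 20 per group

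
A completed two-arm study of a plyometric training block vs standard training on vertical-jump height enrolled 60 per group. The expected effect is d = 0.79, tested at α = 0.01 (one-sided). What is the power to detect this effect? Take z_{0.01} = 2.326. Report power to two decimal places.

power ≈ 0.98

For two equal groups, power = Φ(d·√(n/2) − z_{α}).
d·√(n/2) = 0.79 × √(60/2) = 0.79 × 5.477 = 4.327.
z_β = 4.327 − 2.326 = 2.001.
Power = Φ(2.001) = 0.977.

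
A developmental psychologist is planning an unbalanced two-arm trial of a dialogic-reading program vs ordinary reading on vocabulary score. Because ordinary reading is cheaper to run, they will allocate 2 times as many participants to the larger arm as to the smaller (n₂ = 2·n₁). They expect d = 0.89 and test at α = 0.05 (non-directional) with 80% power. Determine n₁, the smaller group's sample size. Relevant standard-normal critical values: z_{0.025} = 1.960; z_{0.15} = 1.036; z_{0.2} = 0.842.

With allocation ratio k = n₂/n₁ = 2, Var(x̄₁−x̄₂) = σ²(1/n₁ + 1/(k·n₁)) = σ²·(k+1)/(k·n₁).
So n₁ = (1 + 1/k)·((z_{α/2} + z_β)/d)² = 1.500 × (2.802/0.89)².
n₁ = 1.500 × 9.91 = 14.9.
Round up: n₁ = 15, giving n₂ = 2 × 15 = 30.

n₁ = 15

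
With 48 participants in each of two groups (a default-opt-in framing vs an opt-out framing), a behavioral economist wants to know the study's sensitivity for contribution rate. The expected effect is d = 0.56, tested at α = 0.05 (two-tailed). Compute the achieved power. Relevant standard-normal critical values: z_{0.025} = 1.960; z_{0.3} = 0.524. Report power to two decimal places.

For two equal groups, power = Φ(d·√(n/2) − z_{α/2}).
d·√(n/2) = 0.56 × √(48/2) = 0.56 × 4.899 = 2.743.
z_β = 2.743 − 1.960 = 0.783.
Power = Φ(0.783) = 0.783.

power ≈ 0.78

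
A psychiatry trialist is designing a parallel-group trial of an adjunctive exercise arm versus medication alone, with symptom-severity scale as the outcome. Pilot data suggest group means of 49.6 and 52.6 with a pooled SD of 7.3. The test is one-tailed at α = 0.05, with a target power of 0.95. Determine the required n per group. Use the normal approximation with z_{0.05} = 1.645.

Cohen's d = |M₁ − M₂| / SD_pooled = |49.6 − 52.6| / 7.3 = 3.0 / 7.3 = 0.411.
For two independent groups with equal n: n = 2·((z_{α} + z_β) / d)².
z_{α} + z_β = 1.645 + 1.645 = 3.290.
n = 2 × (3.290 / 0.411)² = 2 × 8.005² = 2 × 64.08 = 128.2.
Round up to the next whole participant.

n = 129 per group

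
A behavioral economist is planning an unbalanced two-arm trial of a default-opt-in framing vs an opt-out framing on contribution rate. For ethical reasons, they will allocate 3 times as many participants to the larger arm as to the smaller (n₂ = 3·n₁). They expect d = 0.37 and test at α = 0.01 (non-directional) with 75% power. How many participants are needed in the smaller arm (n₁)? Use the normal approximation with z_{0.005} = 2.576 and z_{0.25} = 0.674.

With allocation ratio k = n₂/n₁ = 3, Var(x̄₁−x̄₂) = σ²(1/n₁ + 1/(k·n₁)) = σ²·(k+1)/(k·n₁).
So n₁ = (1 + 1/k)·((z_{α/2} + z_β)/d)² = 1.333 × (3.250/0.37)².
n₁ = 1.333 × 77.15 = 102.9.
Round up: n₁ = 103, giving n₂ = 3 × 103 = 309.

n₁ = 103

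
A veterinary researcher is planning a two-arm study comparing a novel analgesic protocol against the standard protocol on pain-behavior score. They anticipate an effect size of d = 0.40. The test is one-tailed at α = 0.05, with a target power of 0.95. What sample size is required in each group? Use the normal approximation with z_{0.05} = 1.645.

For two independent groups with equal n: n = 2·((z_{α} + z_β) / d)².
z_{α} + z_β = 1.645 + 1.645 = 3.290.
n = 2 × (3.290 / 0.40)² = 2 × 8.225² = 2 × 67.65 = 135.3.
Round up to the next whole participant.

n = 136 per group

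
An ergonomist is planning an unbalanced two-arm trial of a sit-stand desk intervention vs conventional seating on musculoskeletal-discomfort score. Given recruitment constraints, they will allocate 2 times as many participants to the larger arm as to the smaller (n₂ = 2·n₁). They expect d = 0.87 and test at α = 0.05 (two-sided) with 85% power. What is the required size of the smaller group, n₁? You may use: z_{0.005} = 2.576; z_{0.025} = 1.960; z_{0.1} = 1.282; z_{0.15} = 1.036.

With allocation ratio k = n₂/n₁ = 2, Var(x̄₁−x̄₂) = σ²(1/n₁ + 1/(k·n₁)) = σ²·(k+1)/(k·n₁).
So n₁ = (1 + 1/k)·((z_{α/2} + z_β)/d)² = 1.500 × (2.996/0.87)².
n₁ = 1.500 × 11.86 = 17.8.
Round up: n₁ = 18, giving n₂ = 2 × 18 = 36.

n₁ = 18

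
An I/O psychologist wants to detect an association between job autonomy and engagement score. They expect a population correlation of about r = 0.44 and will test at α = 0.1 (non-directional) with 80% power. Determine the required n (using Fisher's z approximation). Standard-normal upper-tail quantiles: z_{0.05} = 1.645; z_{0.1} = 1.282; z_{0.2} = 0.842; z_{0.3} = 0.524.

n = 31

Fisher's z: C = ½·ln((1+r)/(1−r)) = ½·ln(2.5714) = 0.4722.
n = ((z_{α/2} + z_β)/C)² + 3.
(1.645 + 0.842) / 0.4722 = 2.487 / 0.4722 = 5.267.
n = 5.267² + 3 = 27.74 + 3 = 30.7.
Round up.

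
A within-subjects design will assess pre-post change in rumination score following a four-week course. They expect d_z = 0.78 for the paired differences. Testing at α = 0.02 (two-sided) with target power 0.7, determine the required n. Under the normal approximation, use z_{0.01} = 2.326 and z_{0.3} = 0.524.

n = 14 pairs

For a paired (one-sample on differences) test: n = ((z_{α/2} + z_β) / d)².
z_{α/2} + z_β = 2.326 + 0.524 = 2.850.
n = (2.850 / 0.78)² = 3.654² = 13.35.
Round up.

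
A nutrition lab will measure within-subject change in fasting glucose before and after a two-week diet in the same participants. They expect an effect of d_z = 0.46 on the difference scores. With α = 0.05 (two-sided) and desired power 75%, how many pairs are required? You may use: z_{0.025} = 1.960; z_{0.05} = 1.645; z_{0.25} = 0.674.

n = 33 pairs

For a paired (one-sample on differences) test: n = ((z_{α/2} + z_β) / d)².
z_{α/2} + z_β = 1.960 + 0.674 = 2.634.
n = (2.634 / 0.46)² = 5.726² = 32.79.
Round up.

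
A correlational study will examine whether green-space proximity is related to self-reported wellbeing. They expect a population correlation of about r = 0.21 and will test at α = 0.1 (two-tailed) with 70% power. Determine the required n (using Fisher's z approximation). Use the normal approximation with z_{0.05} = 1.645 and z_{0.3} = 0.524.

n = 107

Fisher's z: C = ½·ln((1+r)/(1−r)) = ½·ln(1.5316) = 0.2132.
n = ((z_{α/2} + z_β)/C)² + 3.
(1.645 + 0.524) / 0.2132 = 2.169 / 0.2132 = 10.174.
n = 10.174² + 3 = 103.50 + 3 = 106.5.
Round up.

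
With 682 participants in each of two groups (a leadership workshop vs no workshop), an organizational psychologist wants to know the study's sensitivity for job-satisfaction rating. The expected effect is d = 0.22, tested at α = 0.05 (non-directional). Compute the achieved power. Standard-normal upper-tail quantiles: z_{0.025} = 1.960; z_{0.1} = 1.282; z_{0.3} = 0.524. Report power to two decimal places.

power ≈ 0.98

For two equal groups, power = Φ(d·√(n/2) − z_{α/2}).
d·√(n/2) = 0.22 × √(682/2) = 0.22 × 18.466 = 4.063.
z_β = 4.063 − 1.960 = 2.103.
Power = Φ(2.103) = 0.982.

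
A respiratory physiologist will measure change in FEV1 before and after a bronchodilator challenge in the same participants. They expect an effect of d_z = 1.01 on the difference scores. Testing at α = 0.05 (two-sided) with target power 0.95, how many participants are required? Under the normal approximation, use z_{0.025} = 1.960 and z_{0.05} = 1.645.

For a paired (one-sample on differences) test: n = ((z_{α/2} + z_β) / d)².
z_{α/2} + z_β = 1.960 + 1.645 = 3.605.
n = (3.605 / 1.01)² = 3.569² = 12.74.
Round up.

n = 13 pairs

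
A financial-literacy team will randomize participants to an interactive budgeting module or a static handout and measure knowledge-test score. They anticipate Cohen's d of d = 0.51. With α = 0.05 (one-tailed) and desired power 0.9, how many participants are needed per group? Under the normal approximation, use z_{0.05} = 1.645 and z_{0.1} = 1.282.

For two independent groups with equal n: n = 2·((z_{α} + z_β) / d)².
z_{α} + z_β = 1.645 + 1.282 = 2.927.
n = 2 × (2.927 / 0.51)² = 2 × 5.739² = 2 × 32.94 = 65.9.
Round up to the next whole participant.

n = 66 per group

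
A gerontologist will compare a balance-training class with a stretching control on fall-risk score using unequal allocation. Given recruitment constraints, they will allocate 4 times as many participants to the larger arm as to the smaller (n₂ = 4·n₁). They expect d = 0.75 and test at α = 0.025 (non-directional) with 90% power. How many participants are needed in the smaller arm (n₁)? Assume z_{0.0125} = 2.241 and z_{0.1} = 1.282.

n₁ = 28

With allocation ratio k = n₂/n₁ = 4, Var(x̄₁−x̄₂) = σ²(1/n₁ + 1/(k·n₁)) = σ²·(k+1)/(k·n₁).
So n₁ = (1 + 1/k)·((z_{α/2} + z_β)/d)² = 1.250 × (3.523/0.75)².
n₁ = 1.250 × 22.06 = 27.6.
Round up: n₁ = 28, giving n₂ = 4 × 28 = 112.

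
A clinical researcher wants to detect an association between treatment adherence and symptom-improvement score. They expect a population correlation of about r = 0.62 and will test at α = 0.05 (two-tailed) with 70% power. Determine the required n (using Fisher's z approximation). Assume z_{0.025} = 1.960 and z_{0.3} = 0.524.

n = 15

Fisher's z: C = ½·ln((1+r)/(1−r)) = ½·ln(4.2632) = 0.7250.
n = ((z_{α/2} + z_β)/C)² + 3.
(1.960 + 0.524) / 0.7250 = 2.484 / 0.7250 = 3.426.
n = 3.426² + 3 = 11.74 + 3 = 14.7.
Round up.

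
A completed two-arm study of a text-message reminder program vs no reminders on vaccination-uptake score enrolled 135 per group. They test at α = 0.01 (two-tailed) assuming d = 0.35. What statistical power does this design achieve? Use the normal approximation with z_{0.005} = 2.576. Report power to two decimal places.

power ≈ 0.62

For two equal groups, power = Φ(d·√(n/2) − z_{α/2}).
d·√(n/2) = 0.35 × √(135/2) = 0.35 × 8.216 = 2.876.
z_β = 2.876 − 2.576 = 0.300.
Power = Φ(0.300) = 0.618.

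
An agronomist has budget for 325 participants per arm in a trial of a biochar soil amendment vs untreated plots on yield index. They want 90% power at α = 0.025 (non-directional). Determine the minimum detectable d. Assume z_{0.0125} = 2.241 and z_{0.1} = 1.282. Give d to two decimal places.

For two independent groups of n = 325 each: d_min = (z_{α/2} + z_β)·√(2/n).
z-sum = 2.241 + 1.282 = 3.523.
d_min = 3.523 × √(2/325) = 3.523 × 0.0784 = 0.276.

d_min ≈ 0.28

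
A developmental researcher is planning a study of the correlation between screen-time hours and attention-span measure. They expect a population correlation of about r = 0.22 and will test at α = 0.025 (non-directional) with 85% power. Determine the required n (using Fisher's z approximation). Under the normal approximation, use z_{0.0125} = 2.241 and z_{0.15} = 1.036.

Fisher's z: C = ½·ln((1+r)/(1−r)) = ½·ln(1.5641) = 0.2237.
n = ((z_{α/2} + z_β)/C)² + 3.
(2.241 + 1.036) / 0.2237 = 3.277 / 0.2237 = 14.649.
n = 14.649² + 3 = 214.60 + 3 = 217.6.
Round up.

n = 218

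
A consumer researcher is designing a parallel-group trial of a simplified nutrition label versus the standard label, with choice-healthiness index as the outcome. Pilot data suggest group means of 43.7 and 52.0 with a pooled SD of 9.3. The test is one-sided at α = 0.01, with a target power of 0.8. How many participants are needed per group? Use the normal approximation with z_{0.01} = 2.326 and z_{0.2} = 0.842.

n = 26 per group

Cohen's d = |M₁ − M₂| / SD_pooled = |43.7 − 52.0| / 9.3 = 8.3 / 9.3 = 0.892.
For two independent groups with equal n: n = 2·((z_{α} + z_β) / d)².
z_{α} + z_β = 2.326 + 0.842 = 3.168.
n = 2 × (3.168 / 0.892)² = 2 × 3.552² = 2 × 12.61 = 25.2.
Round up to the next whole participant.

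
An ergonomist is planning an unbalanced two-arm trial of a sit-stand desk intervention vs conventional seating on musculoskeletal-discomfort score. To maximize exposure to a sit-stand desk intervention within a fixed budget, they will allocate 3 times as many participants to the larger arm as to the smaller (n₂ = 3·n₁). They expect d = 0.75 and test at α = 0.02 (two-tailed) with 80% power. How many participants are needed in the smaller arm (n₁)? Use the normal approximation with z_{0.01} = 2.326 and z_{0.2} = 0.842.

With allocation ratio k = n₂/n₁ = 3, Var(x̄₁−x̄₂) = σ²(1/n₁ + 1/(k·n₁)) = σ²·(k+1)/(k·n₁).
So n₁ = (1 + 1/k)·((z_{α/2} + z_β)/d)² = 1.333 × (3.168/0.75)².
n₁ = 1.333 × 17.84 = 23.8.
Round up: n₁ = 24, giving n₂ = 3 × 24 = 72.

n₁ = 24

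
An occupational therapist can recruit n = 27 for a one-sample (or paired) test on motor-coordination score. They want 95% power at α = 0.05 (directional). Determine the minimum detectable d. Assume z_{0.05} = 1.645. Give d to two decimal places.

d_min ≈ 0.63

For a single sample (or paired design) of n = 27: d_min = (z_{α} + z_β)/√n.
z-sum = 1.645 + 1.645 = 3.290.
d_min = 3.290 / √27 = 3.290 / 5.196 = 0.633.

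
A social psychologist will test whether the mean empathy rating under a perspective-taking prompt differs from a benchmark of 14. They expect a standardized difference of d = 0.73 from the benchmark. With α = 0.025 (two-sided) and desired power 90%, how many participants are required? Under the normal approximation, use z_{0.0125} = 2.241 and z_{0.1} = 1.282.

For a one-sample test: n = ((z_{α/2} + z_β) / d)².
z_{α/2} + z_β = 2.241 + 1.282 = 3.523.
n = (3.523 / 0.73)² = 4.826² = 23.29.
Round up.

n = 24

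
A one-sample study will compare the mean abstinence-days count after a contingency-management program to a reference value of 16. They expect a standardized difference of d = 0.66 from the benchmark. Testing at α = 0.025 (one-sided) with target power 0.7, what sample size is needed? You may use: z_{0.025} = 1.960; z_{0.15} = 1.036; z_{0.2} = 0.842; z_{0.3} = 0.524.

For a one-sample test: n = ((z_{α} + z_β) / d)².
z_{α} + z_β = 1.960 + 0.524 = 2.484.
n = (2.484 / 0.66)² = 3.764² = 14.16.
Round up.

n = 15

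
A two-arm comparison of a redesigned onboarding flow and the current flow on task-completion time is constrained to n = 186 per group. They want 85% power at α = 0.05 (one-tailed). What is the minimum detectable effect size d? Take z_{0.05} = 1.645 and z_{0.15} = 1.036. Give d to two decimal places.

For two independent groups of n = 186 each: d_min = (z_{α} + z_β)·√(2/n).
z-sum = 1.645 + 1.036 = 2.681.
d_min = 2.681 × √(2/186) = 2.681 × 0.1037 = 0.278.

d_min ≈ 0.28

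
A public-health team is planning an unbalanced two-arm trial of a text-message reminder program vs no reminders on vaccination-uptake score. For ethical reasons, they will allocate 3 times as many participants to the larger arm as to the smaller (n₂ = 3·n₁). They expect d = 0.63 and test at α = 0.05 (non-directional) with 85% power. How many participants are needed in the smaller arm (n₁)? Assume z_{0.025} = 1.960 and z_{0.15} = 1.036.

n₁ = 31

With allocation ratio k = n₂/n₁ = 3, Var(x̄₁−x̄₂) = σ²(1/n₁ + 1/(k·n₁)) = σ²·(k+1)/(k·n₁).
So n₁ = (1 + 1/k)·((z_{α/2} + z_β)/d)² = 1.333 × (2.996/0.63)².
n₁ = 1.333 × 22.62 = 30.2.
Round up: n₁ = 31, giving n₂ = 3 × 31 = 93.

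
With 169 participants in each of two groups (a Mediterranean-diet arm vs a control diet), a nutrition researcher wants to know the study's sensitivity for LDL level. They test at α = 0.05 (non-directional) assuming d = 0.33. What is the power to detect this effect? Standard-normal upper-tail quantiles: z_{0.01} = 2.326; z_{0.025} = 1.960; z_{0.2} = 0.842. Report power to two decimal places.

power ≈ 0.86

For two equal groups, power = Φ(d·√(n/2) − z_{α/2}).
d·√(n/2) = 0.33 × √(169/2) = 0.33 × 9.192 = 3.033.
z_β = 3.033 − 1.960 = 1.073.
Power = Φ(1.073) = 0.858.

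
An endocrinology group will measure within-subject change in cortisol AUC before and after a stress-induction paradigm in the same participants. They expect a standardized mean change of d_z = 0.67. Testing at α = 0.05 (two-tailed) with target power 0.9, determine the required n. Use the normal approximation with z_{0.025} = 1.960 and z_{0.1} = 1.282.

n = 24 pairs

For a paired (one-sample on differences) test: n = ((z_{α/2} + z_β) / d)².
z_{α/2} + z_β = 1.960 + 1.282 = 3.242.
n = (3.242 / 0.67)² = 4.839² = 23.41.
Round up.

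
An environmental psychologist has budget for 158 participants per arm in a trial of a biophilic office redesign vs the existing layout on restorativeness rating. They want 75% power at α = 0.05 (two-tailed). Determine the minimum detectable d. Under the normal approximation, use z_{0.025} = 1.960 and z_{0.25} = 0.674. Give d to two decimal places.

For two independent groups of n = 158 each: d_min = (z_{α/2} + z_β)·√(2/n).
z-sum = 1.960 + 0.674 = 2.634.
d_min = 2.634 × √(2/158) = 2.634 × 0.1125 = 0.296.

d_min ≈ 0.30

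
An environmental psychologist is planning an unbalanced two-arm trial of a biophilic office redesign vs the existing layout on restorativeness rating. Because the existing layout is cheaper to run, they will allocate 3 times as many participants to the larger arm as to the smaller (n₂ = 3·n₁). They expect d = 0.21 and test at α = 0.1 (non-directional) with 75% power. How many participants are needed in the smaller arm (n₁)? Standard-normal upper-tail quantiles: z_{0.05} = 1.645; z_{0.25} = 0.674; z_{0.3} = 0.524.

With allocation ratio k = n₂/n₁ = 3, Var(x̄₁−x̄₂) = σ²(1/n₁ + 1/(k·n₁)) = σ²·(k+1)/(k·n₁).
So n₁ = (1 + 1/k)·((z_{α/2} + z_β)/d)² = 1.333 × (2.319/0.21)².
n₁ = 1.333 × 121.94 = 162.6.
Round up: n₁ = 163, giving n₂ = 3 × 163 = 489.

n₁ = 163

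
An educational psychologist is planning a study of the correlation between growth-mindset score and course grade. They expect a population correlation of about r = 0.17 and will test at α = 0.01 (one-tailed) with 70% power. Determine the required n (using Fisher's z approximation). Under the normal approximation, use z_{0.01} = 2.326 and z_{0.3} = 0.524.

Fisher's z: C = ½·ln((1+r)/(1−r)) = ½·ln(1.4096) = 0.1717.
n = ((z_{α} + z_β)/C)² + 3.
(2.326 + 0.524) / 0.1717 = 2.850 / 0.1717 = 16.599.
n = 16.599² + 3 = 275.52 + 3 = 278.5.
Round up.

n = 279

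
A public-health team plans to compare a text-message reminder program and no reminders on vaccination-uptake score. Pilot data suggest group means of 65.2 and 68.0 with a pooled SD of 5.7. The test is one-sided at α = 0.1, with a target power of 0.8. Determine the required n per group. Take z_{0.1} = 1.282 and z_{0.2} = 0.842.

Cohen's d = |M₁ − M₂| / SD_pooled = |65.2 − 68.0| / 5.7 = 2.8 / 5.7 = 0.491.
For two independent groups with equal n: n = 2·((z_{α} + z_β) / d)².
z_{α} + z_β = 1.282 + 0.842 = 2.124.
n = 2 × (2.124 / 0.491)² = 2 × 4.326² = 2 × 18.71 = 37.4.
Round up to the next whole participant.

n = 38 per group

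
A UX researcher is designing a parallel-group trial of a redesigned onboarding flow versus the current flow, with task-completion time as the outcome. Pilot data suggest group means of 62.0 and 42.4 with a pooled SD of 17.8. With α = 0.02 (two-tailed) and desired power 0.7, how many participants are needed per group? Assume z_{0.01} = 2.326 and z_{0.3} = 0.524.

Cohen's d = |M₁ − M₂| / SD_pooled = |62.0 − 42.4| / 17.8 = 19.6 / 17.8 = 1.101.
For two independent groups with equal n: n = 2·((z_{α/2} + z_β) / d)².
z_{α/2} + z_β = 2.326 + 0.524 = 2.850.
n = 2 × (2.850 / 1.101)² = 2 × 2.589² = 2 × 6.70 = 13.4.
Round up to the next whole participant.

n = 14 per group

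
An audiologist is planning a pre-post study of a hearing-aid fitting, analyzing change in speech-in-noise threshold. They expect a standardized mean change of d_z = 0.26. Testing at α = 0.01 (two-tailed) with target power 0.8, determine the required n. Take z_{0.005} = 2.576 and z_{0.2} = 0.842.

For a paired (one-sample on differences) test: n = ((z_{α/2} + z_β) / d)².
z_{α/2} + z_β = 2.576 + 0.842 = 3.418.
n = (3.418 / 0.26)² = 13.146² = 172.82.
Round up.

n = 173 pairs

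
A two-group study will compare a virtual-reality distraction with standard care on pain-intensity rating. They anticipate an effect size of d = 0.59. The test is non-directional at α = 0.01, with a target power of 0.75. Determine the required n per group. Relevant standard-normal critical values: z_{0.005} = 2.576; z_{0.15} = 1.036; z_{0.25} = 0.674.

For two independent groups with equal n: n = 2·((z_{α/2} + z_β) / d)².
z_{α/2} + z_β = 2.576 + 0.674 = 3.250.
n = 2 × (3.250 / 0.59)² = 2 × 5.508² = 2 × 30.34 = 60.7.
Round up to the next whole participant.

n = 61 per group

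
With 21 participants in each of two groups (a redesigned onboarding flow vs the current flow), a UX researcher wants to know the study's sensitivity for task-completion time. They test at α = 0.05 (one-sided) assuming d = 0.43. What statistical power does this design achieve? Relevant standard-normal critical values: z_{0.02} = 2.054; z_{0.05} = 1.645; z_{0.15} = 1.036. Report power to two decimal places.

For two equal groups, power = Φ(d·√(n/2) − z_{α}).
d·√(n/2) = 0.43 × √(21/2) = 0.43 × 3.240 = 1.393.
z_β = 1.393 − 1.645 = -0.252.
Power = Φ(-0.252) = 0.401.

power ≈ 0.40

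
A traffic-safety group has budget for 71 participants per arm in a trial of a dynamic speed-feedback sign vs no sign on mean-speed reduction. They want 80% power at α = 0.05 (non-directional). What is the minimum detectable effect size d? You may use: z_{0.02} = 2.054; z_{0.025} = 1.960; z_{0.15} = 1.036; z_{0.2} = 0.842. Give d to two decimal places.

For two independent groups of n = 71 each: d_min = (z_{α/2} + z_β)·√(2/n).
z-sum = 1.960 + 0.842 = 2.802.
d_min = 2.802 × √(2/71) = 2.802 × 0.1678 = 0.470.

d_min ≈ 0.47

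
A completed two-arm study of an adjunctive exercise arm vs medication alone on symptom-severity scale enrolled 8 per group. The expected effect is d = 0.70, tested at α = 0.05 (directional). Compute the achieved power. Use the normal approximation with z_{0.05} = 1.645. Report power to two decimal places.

power ≈ 0.40

For two equal groups, power = Φ(d·√(n/2) − z_{α}).
d·√(n/2) = 0.70 × √(8/2) = 0.70 × 2.000 = 1.400.
z_β = 1.400 − 1.645 = -0.245.
Power = Φ(-0.245) = 0.403.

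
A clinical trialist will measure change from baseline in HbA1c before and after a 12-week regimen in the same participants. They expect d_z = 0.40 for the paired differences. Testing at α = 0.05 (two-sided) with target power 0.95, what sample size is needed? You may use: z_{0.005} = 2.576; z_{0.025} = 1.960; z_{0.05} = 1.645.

n = 82 pairs

For a paired (one-sample on differences) test: n = ((z_{α/2} + z_β) / d)².
z_{α/2} + z_β = 1.960 + 1.645 = 3.605.
n = (3.605 / 0.40)² = 9.012² = 81.23.
Round up.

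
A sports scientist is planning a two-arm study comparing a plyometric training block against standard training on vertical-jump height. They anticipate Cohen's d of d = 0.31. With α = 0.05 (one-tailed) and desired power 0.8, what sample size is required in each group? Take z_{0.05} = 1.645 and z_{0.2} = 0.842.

For two independent groups with equal n: n = 2·((z_{α} + z_β) / d)².
z_{α} + z_β = 1.645 + 0.842 = 2.487.
n = 2 × (2.487 / 0.31)² = 2 × 8.023² = 2 × 64.36 = 128.7.
Round up to the next whole participant.

n = 129 per group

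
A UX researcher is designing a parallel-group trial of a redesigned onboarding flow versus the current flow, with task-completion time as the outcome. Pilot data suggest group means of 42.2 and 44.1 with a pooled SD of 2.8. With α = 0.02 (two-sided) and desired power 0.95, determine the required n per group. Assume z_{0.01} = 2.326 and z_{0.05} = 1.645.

n = 69 per group

Cohen's d = |M₁ − M₂| / SD_pooled = |42.2 − 44.1| / 2.8 = 1.9 / 2.8 = 0.679.
For two independent groups with equal n: n = 2·((z_{α/2} + z_β) / d)².
z_{α/2} + z_β = 2.326 + 1.645 = 3.971.
n = 2 × (3.971 / 0.679)² = 2 × 5.848² = 2 × 34.20 = 68.4.
Round up to the next whole participant.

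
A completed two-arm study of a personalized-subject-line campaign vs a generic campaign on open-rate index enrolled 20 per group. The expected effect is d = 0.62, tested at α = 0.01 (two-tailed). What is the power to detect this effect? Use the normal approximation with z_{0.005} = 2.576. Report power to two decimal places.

power ≈ 0.27

For two equal groups, power = Φ(d·√(n/2) − z_{α/2}).
d·√(n/2) = 0.62 × √(20/2) = 0.62 × 3.162 = 1.961.
z_β = 1.961 − 2.576 = -0.615.
Power = Φ(-0.615) = 0.269.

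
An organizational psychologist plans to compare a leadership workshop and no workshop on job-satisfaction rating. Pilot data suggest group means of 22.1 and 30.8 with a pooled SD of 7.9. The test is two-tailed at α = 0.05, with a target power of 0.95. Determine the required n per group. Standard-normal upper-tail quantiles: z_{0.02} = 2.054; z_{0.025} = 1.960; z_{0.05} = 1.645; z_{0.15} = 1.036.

n = 22 per group

Cohen's d = |M₁ − M₂| / SD_pooled = |22.1 − 30.8| / 7.9 = 8.7 / 7.9 = 1.101.
For two independent groups with equal n: n = 2·((z_{α/2} + z_β) / d)².
z_{α/2} + z_β = 1.960 + 1.645 = 3.605.
n = 2 × (3.605 / 1.101)² = 2 × 3.274² = 2 × 10.72 = 21.4.
Round up to the next whole participant.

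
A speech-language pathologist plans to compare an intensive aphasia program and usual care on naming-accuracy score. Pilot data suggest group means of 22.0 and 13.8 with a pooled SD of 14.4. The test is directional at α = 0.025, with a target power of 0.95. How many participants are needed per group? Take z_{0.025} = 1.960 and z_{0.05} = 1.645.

n = 81 per group

Cohen's d = |M₁ − M₂| / SD_pooled = |22.0 − 13.8| / 14.4 = 8.2 / 14.4 = 0.569.
For two independent groups with equal n: n = 2·((z_{α} + z_β) / d)².
z_{α} + z_β = 1.960 + 1.645 = 3.605.
n = 2 × (3.605 / 0.569)² = 2 × 6.336² = 2 × 40.14 = 80.3.
Round up to the next whole participant.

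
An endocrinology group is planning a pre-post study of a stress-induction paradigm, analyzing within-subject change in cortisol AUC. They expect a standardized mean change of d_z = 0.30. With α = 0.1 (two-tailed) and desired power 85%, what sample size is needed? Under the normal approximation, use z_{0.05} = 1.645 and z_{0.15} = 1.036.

n = 80 pairs

For a paired (one-sample on differences) test: n = ((z_{α/2} + z_β) / d)².
z_{α/2} + z_β = 1.645 + 1.036 = 2.681.
n = (2.681 / 0.30)² = 8.937² = 79.86.
Round up.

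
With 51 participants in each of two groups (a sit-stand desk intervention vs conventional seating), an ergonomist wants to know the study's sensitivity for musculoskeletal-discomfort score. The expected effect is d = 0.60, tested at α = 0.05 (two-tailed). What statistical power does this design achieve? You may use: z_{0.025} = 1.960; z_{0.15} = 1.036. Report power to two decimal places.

For two equal groups, power = Φ(d·√(n/2) − z_{α/2}).
d·√(n/2) = 0.60 × √(51/2) = 0.60 × 5.050 = 3.030.
z_β = 3.030 − 1.960 = 1.070.
Power = Φ(1.070) = 0.858.

power ≈ 0.86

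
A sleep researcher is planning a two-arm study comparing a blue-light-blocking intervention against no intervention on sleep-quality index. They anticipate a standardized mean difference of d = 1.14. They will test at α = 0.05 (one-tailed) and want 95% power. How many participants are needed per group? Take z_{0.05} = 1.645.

n = 17 per group

For two independent groups with equal n: n = 2·((z_{α} + z_β) / d)².
z_{α} + z_β = 1.645 + 1.645 = 3.290.
n = 2 × (3.290 / 1.14)² = 2 × 2.886² = 2 × 8.33 = 16.7.
Round up to the next whole participant.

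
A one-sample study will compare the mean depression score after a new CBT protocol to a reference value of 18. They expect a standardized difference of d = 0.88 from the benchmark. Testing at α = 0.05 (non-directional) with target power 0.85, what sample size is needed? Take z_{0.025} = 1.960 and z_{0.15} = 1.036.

n = 12

For a one-sample test: n = ((z_{α/2} + z_β) / d)².
z_{α/2} + z_β = 1.960 + 1.036 = 2.996.
n = (2.996 / 0.88)² = 3.405² = 11.59.
Round up.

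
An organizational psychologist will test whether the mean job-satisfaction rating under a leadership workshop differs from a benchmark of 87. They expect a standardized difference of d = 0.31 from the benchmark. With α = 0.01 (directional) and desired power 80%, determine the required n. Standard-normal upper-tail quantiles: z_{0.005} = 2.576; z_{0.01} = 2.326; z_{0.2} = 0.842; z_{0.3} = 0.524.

n = 105

For a one-sample test: n = ((z_{α} + z_β) / d)².
z_{α} + z_β = 2.326 + 0.842 = 3.168.
n = (3.168 / 0.31)² = 10.219² = 104.44.
Round up.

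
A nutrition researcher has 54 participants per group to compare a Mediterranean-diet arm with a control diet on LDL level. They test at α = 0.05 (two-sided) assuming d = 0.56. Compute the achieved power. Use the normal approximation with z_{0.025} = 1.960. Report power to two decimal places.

For two equal groups, power = Φ(d·√(n/2) − z_{α/2}).
d·√(n/2) = 0.56 × √(54/2) = 0.56 × 5.196 = 2.910.
z_β = 2.910 − 1.960 = 0.950.
Power = Φ(0.950) = 0.829.

power ≈ 0.83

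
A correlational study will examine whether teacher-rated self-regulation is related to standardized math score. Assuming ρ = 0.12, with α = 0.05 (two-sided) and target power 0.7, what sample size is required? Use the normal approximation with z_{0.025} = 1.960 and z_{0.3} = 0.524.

n = 428

Fisher's z: C = ½·ln((1+r)/(1−r)) = ½·ln(1.2727) = 0.1206.
n = ((z_{α/2} + z_β)/C)² + 3.
(1.960 + 0.524) / 0.1206 = 2.484 / 0.1206 = 20.597.
n = 20.597² + 3 = 424.24 + 3 = 427.2.
Round up.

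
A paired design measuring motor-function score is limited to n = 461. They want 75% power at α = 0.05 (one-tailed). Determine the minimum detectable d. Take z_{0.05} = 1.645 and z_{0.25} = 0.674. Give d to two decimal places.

d_min ≈ 0.11

For a single sample (or paired design) of n = 461: d_min = (z_{α} + z_β)/√n.
z-sum = 1.645 + 0.674 = 2.319.
d_min = 2.319 / √461 = 2.319 / 21.471 = 0.108.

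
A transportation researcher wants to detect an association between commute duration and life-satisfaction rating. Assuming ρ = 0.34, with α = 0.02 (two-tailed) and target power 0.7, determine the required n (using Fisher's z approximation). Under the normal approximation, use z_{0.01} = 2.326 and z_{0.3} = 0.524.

n = 68

Fisher's z: C = ½·ln((1+r)/(1−r)) = ½·ln(2.0303) = 0.3541.
n = ((z_{α/2} + z_β)/C)² + 3.
(2.326 + 0.524) / 0.3541 = 2.850 / 0.3541 = 8.049.
n = 8.049² + 3 = 64.78 + 3 = 67.8.
Round up.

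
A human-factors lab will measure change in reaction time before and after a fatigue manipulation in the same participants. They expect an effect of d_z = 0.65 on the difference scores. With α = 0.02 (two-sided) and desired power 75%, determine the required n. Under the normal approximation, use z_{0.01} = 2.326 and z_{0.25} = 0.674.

n = 22 pairs

For a paired (one-sample on differences) test: n = ((z_{α/2} + z_β) / d)².
z_{α/2} + z_β = 2.326 + 0.674 = 3.000.
n = (3.000 / 0.65)² = 4.615² = 21.30.
Round up.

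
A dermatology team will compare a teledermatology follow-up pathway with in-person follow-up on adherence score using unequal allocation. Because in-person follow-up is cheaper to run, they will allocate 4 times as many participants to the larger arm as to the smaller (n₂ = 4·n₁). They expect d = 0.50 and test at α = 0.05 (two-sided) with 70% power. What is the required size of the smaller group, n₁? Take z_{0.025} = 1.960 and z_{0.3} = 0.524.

n₁ = 31

With allocation ratio k = n₂/n₁ = 4, Var(x̄₁−x̄₂) = σ²(1/n₁ + 1/(k·n₁)) = σ²·(k+1)/(k·n₁).
So n₁ = (1 + 1/k)·((z_{α/2} + z_β)/d)² = 1.250 × (2.484/0.50)².
n₁ = 1.250 × 24.68 = 30.9.
Round up: n₁ = 31, giving n₂ = 4 × 31 = 124.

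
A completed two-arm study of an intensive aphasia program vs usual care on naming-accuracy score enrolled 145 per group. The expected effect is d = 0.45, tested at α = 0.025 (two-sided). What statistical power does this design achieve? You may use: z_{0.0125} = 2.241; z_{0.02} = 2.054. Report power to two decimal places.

power ≈ 0.94

For two equal groups, power = Φ(d·√(n/2) − z_{α/2}).
d·√(n/2) = 0.45 × √(145/2) = 0.45 × 8.515 = 3.832.
z_β = 3.832 − 2.241 = 1.591.
Power = Φ(1.591) = 0.944.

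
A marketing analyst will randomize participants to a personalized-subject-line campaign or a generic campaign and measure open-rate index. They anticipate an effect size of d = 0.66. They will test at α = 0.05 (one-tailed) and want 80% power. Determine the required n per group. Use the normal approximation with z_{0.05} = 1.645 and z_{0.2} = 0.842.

For two independent groups with equal n: n = 2·((z_{α} + z_β) / d)².
z_{α} + z_β = 1.645 + 0.842 = 2.487.
n = 2 × (2.487 / 0.66)² = 2 × 3.768² = 2 × 14.20 = 28.4.
Round up to the next whole participant.

n = 29 per group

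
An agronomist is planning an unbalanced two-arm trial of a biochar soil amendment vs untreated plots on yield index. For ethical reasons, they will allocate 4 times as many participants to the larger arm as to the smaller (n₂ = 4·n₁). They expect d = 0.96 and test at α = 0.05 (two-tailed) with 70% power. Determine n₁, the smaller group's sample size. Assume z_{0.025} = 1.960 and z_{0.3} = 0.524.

With allocation ratio k = n₂/n₁ = 4, Var(x̄₁−x̄₂) = σ²(1/n₁ + 1/(k·n₁)) = σ²·(k+1)/(k·n₁).
So n₁ = (1 + 1/k)·((z_{α/2} + z_β)/d)² = 1.250 × (2.484/0.96)².
n₁ = 1.250 × 6.70 = 8.4.
Round up: n₁ = 9, giving n₂ = 4 × 9 = 36.

n₁ = 9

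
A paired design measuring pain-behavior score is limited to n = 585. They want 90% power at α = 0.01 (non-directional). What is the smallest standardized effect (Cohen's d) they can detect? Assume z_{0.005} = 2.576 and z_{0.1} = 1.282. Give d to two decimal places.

d_min ≈ 0.16

For a single sample (or paired design) of n = 585: d_min = (z_{α/2} + z_β)/√n.
z-sum = 2.576 + 1.282 = 3.858.
d_min = 3.858 / √585 = 3.858 / 24.187 = 0.160.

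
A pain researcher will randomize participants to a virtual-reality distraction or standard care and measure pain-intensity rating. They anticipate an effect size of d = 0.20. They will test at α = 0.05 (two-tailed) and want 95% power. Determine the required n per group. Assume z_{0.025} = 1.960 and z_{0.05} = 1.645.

n = 650 per group

For two independent groups with equal n: n = 2·((z_{α/2} + z_β) / d)².
z_{α/2} + z_β = 1.960 + 1.645 = 3.605.
n = 2 × (3.605 / 0.20)² = 2 × 18.025² = 2 × 324.90 = 649.8.
Round up to the next whole participant.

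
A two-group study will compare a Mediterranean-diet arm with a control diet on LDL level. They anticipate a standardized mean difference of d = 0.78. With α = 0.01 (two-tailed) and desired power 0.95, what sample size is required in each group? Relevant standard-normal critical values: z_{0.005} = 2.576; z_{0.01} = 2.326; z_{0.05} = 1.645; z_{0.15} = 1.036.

n = 59 per group

For two independent groups with equal n: n = 2·((z_{α/2} + z_β) / d)².
z_{α/2} + z_β = 2.576 + 1.645 = 4.221.
n = 2 × (4.221 / 0.78)² = 2 × 5.412² = 2 × 29.28 = 58.6.
Round up to the next whole participant.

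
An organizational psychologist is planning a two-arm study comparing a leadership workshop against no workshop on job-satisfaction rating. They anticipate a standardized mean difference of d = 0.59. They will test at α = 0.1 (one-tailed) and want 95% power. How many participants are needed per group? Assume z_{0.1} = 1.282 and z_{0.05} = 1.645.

For two independent groups with equal n: n = 2·((z_{α} + z_β) / d)².
z_{α} + z_β = 1.282 + 1.645 = 2.927.
n = 2 × (2.927 / 0.59)² = 2 × 4.961² = 2 × 24.61 = 49.2.
Round up to the next whole participant.

n = 50 per group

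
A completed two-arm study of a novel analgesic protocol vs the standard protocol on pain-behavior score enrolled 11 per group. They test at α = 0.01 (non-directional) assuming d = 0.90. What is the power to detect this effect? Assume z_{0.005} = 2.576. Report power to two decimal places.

For two equal groups, power = Φ(d·√(n/2) − z_{α/2}).
d·√(n/2) = 0.90 × √(11/2) = 0.90 × 2.345 = 2.111.
z_β = 2.111 − 2.576 = -0.465.
Power = Φ(-0.465) = 0.321.

power ≈ 0.32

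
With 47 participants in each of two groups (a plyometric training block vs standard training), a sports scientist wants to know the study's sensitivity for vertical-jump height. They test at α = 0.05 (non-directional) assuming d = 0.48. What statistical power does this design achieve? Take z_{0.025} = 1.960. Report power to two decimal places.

power ≈ 0.64

For two equal groups, power = Φ(d·√(n/2) − z_{α/2}).
d·√(n/2) = 0.48 × √(47/2) = 0.48 × 4.848 = 2.327.
z_β = 2.327 − 1.960 = 0.367.
Power = Φ(0.367) = 0.643.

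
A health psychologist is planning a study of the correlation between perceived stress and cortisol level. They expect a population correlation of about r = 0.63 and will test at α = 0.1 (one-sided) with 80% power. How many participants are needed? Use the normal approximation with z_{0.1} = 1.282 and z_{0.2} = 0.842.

n = 12

Fisher's z: C = ½·ln((1+r)/(1−r)) = ½·ln(4.4054) = 0.7414.
n = ((z_{α} + z_β)/C)² + 3.
(1.282 + 0.842) / 0.7414 = 2.124 / 0.7414 = 2.865.
n = 2.865² + 3 = 8.21 + 3 = 11.2.
Round up.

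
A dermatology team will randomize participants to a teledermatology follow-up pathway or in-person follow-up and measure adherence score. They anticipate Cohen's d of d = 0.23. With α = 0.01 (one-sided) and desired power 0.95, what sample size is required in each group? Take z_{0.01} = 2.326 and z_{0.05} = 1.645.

For two independent groups with equal n: n = 2·((z_{α} + z_β) / d)².
z_{α} + z_β = 2.326 + 1.645 = 3.971.
n = 2 × (3.971 / 0.23)² = 2 × 17.265² = 2 × 298.09 = 596.2.
Round up to the next whole participant.

n = 597 per group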